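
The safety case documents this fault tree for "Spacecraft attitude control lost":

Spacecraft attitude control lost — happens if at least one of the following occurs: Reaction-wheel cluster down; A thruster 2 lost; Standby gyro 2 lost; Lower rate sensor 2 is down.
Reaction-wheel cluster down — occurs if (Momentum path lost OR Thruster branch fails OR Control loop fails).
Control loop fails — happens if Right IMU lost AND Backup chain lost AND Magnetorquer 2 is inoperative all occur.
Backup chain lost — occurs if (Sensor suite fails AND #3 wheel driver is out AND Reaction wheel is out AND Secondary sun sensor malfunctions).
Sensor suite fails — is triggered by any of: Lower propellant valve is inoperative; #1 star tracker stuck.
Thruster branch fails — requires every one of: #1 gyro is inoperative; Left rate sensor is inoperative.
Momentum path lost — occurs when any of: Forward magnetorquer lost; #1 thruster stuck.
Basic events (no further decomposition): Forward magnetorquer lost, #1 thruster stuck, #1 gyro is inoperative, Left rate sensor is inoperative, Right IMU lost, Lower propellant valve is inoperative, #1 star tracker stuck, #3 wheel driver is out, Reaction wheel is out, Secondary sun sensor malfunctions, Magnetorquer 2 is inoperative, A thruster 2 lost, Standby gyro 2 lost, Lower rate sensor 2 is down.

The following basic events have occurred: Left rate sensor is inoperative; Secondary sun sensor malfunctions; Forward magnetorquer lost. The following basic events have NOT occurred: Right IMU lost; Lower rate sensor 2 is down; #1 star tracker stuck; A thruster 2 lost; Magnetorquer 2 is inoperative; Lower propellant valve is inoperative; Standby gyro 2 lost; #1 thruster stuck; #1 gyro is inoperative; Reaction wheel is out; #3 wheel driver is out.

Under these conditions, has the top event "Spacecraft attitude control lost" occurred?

Yes

Momentum path lost [OR]: Forward magnetorquer lost=occurs, #1 thruster stuck=not → at least one input occurs → occurs.
Thruster branch fails [AND]: #1 gyro is inoperative=not, Left rate sensor is inoperative=occurs → not all inputs occur → does not occur.
Sensor suite fails [OR]: Lower propellant valve is inoperative=not, #1 star tracker stuck=not → no input occurs → does not occur.
Backup chain lost [AND]: Sensor suite fails=not, #3 wheel driver is out=not, Reaction wheel is out=not, Secondary sun sensor malfunctions=occurs → not all inputs occur → does not occur.
Control loop fails [AND]: Right IMU lost=not, Backup chain lost=not, Magnetorquer 2 is inoperative=not → not all inputs occur → does not occur.
Reaction-wheel cluster down [OR]: Momentum path lost=occurs, Thruster branch fails=not, Control loop fails=not → at least one input occurs → occurs.
Spacecraft attitude control lost [OR]: Reaction-wheel cluster down=occurs, A thruster 2 lost=not, Standby gyro 2 lost=not, Lower rate sensor 2 is down=not → at least one input occurs → occurs.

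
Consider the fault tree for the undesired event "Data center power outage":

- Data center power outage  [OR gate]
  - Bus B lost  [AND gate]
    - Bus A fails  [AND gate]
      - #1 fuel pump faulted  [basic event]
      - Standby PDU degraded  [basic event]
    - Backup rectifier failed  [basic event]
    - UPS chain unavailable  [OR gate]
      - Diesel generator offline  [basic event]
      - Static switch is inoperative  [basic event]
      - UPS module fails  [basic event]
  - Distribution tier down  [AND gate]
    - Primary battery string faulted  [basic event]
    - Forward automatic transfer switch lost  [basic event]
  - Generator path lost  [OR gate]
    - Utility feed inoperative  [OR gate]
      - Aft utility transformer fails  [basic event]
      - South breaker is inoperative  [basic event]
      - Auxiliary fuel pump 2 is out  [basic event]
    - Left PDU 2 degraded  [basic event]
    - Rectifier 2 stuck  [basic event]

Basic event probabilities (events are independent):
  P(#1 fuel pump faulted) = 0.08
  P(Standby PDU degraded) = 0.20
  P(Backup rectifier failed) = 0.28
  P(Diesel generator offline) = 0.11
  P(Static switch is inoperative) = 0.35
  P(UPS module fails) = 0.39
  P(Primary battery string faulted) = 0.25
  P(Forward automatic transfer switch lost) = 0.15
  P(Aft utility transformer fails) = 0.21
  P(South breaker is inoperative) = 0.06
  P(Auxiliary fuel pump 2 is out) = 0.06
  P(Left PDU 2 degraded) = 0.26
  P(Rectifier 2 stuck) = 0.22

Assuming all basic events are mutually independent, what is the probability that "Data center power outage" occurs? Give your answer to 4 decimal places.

0.6133

P(Bus A fails) [AND] = 0.08 × 0.20 = 0.016000
P(UPS chain unavailable) [OR] = 1 − (1−0.11) × (1−0.35) × (1−0.39) = 0.647115
P(Bus B lost) [AND] = 0.016000 × 0.28 × 0.647115 = 0.002899
P(Distribution tier down) [AND] = 0.25 × 0.15 = 0.037500
P(Utility feed inoperative) [OR] = 1 − (1−0.21) × (1−0.06) × (1−0.06) = 0.301956
P(Generator path lost) [OR] = 1 − (1−0.301956) × (1−0.26) × (1−0.22) = 0.597089
P(Data center power outage) [OR] = 1 − (1−0.002899) × (1−0.037500) × (1−0.597089) = 0.613322
Rounded to 4 decimal places: P(Data center power outage) ≈ 0.6133.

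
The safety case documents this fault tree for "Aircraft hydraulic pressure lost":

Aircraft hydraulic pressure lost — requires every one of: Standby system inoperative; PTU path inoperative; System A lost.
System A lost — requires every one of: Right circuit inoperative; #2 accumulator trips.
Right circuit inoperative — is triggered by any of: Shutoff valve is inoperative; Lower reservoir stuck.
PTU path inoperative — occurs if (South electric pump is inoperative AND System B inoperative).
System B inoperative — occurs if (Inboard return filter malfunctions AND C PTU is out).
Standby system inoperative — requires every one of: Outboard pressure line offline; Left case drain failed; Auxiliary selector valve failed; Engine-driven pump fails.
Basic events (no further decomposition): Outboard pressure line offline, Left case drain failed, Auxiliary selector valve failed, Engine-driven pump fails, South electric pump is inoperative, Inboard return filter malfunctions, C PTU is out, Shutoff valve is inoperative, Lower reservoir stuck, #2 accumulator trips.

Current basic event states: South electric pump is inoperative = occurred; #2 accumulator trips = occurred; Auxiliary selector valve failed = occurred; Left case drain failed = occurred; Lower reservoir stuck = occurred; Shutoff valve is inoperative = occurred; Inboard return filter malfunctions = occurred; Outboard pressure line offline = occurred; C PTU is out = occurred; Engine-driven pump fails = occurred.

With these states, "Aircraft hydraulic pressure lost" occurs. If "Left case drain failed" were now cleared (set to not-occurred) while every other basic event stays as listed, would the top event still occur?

No

Counterfactual: set "Left case drain failed" to not occurred.
Standby system inoperative [AND]: Outboard pressure line offline=occurs, Left case drain failed=not, Auxiliary selector valve failed=occurs, Engine-driven pump fails=occurs → not all inputs occur → does not occur.
System B inoperative [AND]: Inboard return filter malfunctions=occurs, C PTU is out=occurs → all inputs occur → occurs.
PTU path inoperative [AND]: South electric pump is inoperative=occurs, System B inoperative=occurs → all inputs occur → occurs.
Right circuit inoperative [OR]: Shutoff valve is inoperative=occurs, Lower reservoir stuck=occurs → at least one input occurs → occurs.
System A lost [AND]: Right circuit inoperative=occurs, #2 accumulator trips=occurs → all inputs occur → occurs.
Aircraft hydraulic pressure lost [AND]: Standby system inoperative=not, PTU path inoperative=occurs, System A lost=occurs → not all inputs occur → does not occur.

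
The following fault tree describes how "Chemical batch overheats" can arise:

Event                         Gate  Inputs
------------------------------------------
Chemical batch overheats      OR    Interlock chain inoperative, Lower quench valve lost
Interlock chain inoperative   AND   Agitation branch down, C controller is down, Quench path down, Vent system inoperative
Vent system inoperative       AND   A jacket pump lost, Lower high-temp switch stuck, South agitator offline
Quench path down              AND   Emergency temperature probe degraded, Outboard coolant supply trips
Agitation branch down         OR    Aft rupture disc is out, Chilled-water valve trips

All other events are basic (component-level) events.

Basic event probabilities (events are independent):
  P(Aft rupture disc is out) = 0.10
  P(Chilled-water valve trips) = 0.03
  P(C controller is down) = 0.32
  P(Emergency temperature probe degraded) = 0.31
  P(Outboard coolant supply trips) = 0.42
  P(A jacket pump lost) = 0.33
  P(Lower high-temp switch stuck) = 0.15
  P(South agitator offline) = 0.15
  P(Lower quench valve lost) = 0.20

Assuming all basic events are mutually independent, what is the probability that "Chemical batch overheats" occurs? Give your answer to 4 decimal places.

P(Agitation branch down) [OR] = 1 − (1−0.10) × (1−0.03) = 0.127000
P(Quench path down) [AND] = 0.31 × 0.42 = 0.130200
P(Vent system inoperative) [AND] = 0.33 × 0.15 × 0.15 = 0.007425
P(Interlock chain inoperative) [AND] = 0.127000 × 0.32 × 0.130200 × 0.007425 = 0.000039
P(Chemical batch overheats) [OR] = 1 − (1−0.000039) × (1−0.20) = 0.200031
Rounded to 4 decimal places: P(Chemical batch overheats) ≈ 0.2000.

0.2000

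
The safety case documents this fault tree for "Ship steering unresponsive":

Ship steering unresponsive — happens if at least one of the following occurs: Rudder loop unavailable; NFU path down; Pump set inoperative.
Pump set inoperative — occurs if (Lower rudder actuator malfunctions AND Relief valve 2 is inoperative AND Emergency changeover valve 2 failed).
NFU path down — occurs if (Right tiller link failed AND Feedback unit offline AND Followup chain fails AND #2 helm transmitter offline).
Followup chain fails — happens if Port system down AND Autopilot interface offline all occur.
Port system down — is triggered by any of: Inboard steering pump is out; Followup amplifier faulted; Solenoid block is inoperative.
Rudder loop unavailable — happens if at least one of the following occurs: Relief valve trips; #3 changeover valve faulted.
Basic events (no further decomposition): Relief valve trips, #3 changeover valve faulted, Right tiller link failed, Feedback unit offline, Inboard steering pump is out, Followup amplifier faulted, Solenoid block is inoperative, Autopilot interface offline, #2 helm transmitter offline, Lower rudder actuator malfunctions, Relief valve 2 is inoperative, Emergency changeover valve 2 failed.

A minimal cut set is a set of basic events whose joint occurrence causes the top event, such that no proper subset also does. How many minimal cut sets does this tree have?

Rudder loop unavailable [OR]: union of children's cut sets → 2 cut set(s).
Port system down [OR]: union of children's cut sets → 3 cut set(s).
Followup chain fails [AND]: one cut set from each child combined → 3 × 1 = 3 cut set(s).
NFU path down [AND]: one cut set from each child combined → 1 × 1 × 3 × 1 = 3 cut set(s).
Pump set inoperative [AND]: one cut set from each child combined → 1 × 1 × 1 = 1 cut set(s).
Ship steering unresponsive [OR]: union of children's cut sets → 6 cut set(s).
Minimal cut sets: {Relief valve trips}; {#3 changeover valve faulted}; {#2 helm transmitter offline, Autopilot interface offline, Feedback unit offline, Inboard steering pump is out, Right tiller link failed}; {#2 helm transmitter offline, Autopilot interface offline, Feedback unit offline, Followup amplifier faulted, Right tiller link failed}; {#2 helm transmitter offline, Autopilot interface offline, Feedback unit offline, Right tiller link failed, Solenoid block is inoperative}; {Emergency changeover valve 2 failed, Lower rudder actuator malfunctions, Relief valve 2 is inoperative}.

6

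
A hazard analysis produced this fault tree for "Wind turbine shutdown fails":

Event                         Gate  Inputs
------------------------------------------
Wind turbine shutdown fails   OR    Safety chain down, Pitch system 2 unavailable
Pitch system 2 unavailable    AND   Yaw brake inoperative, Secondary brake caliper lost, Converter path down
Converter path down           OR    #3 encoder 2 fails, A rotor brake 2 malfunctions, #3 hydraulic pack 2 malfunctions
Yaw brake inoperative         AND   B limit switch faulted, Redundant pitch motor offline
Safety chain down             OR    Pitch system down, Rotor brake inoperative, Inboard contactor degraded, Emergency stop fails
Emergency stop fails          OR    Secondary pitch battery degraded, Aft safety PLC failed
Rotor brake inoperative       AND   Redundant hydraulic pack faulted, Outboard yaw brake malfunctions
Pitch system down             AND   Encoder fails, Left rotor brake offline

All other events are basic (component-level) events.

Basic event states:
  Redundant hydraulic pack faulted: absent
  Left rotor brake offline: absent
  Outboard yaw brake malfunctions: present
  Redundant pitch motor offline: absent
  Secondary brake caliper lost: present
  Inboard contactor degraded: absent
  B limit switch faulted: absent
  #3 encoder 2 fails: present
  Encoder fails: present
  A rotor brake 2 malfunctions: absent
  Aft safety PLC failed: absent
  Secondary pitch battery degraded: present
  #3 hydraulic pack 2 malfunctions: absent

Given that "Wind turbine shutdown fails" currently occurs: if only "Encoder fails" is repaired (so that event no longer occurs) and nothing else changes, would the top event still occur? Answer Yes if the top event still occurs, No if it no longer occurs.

Counterfactual: set "Encoder fails" to not occurred.
Pitch system down [AND]: Encoder fails=not, Left rotor brake offline=not → not all inputs occur → does not occur.
Rotor brake inoperative [AND]: Redundant hydraulic pack faulted=not, Outboard yaw brake malfunctions=occurs → not all inputs occur → does not occur.
Emergency stop fails [OR]: Secondary pitch battery degraded=occurs, Aft safety PLC failed=not → at least one input occurs → occurs.
Safety chain down [OR]: Pitch system down=not, Rotor brake inoperative=not, Inboard contactor degraded=not, Emergency stop fails=occurs → at least one input occurs → occurs.
Yaw brake inoperative [AND]: B limit switch faulted=not, Redundant pitch motor offline=not → not all inputs occur → does not occur.
Converter path down [OR]: #3 encoder 2 fails=occurs, A rotor brake 2 malfunctions=not, #3 hydraulic pack 2 malfunctions=not → at least one input occurs → occurs.
Pitch system 2 unavailable [AND]: Yaw brake inoperative=not, Secondary brake caliper lost=occurs, Converter path down=occurs → not all inputs occur → does not occur.
Wind turbine shutdown fails [OR]: Safety chain down=occurs, Pitch system 2 unavailable=not → at least one input occurs → occurs.

Yes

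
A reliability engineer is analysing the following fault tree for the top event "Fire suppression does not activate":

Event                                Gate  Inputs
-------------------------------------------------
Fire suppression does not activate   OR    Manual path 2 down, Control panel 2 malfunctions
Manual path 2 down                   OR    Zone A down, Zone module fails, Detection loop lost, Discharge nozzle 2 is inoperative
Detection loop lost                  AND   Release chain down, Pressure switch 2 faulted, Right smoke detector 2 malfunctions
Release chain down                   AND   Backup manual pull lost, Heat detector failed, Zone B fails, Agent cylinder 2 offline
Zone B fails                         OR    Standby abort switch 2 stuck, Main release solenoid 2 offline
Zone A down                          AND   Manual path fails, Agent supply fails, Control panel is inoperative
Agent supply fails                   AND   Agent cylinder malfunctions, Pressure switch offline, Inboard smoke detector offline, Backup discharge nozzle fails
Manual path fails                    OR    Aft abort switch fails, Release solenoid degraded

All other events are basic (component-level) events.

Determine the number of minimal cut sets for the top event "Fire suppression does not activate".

Manual path fails [OR]: union of children's cut sets → 2 cut set(s).
Agent supply fails [AND]: one cut set from each child combined → 1 × 1 × 1 × 1 = 1 cut set(s).
Zone A down [AND]: one cut set from each child combined → 2 × 1 × 1 = 2 cut set(s).
Zone B fails [OR]: union of children's cut sets → 2 cut set(s).
Release chain down [AND]: one cut set from each child combined → 1 × 1 × 2 × 1 = 2 cut set(s).
Detection loop lost [AND]: one cut set from each child combined → 2 × 1 × 1 = 2 cut set(s).
Manual path 2 down [OR]: union of children's cut sets → 6 cut set(s).
Fire suppression does not activate [OR]: union of children's cut sets → 7 cut set(s).
Minimal cut sets: {Aft abort switch fails, Agent cylinder malfunctions, Backup discharge nozzle fails, Control panel is inoperative, Inboard smoke detector offline, Pressure switch offline}; {Agent cylinder malfunctions, Backup discharge nozzle fails, Control panel is inoperative, Inboard smoke detector offline, Pressure switch offline, Release solenoid degraded}; {Zone module fails}; {Agent cylinder 2 offline, Backup manual pull lost, Heat detector failed, Pressure switch 2 faulted, Right smoke detector 2 malfunctions, Standby abort switch 2 stuck}; {Agent cylinder 2 offline, Backup manual pull lost, Heat detector failed, Main release solenoid 2 offline, Pressure switch 2 faulted, Right smoke detector 2 malfunctions}; {Discharge nozzle 2 is inoperative}; {Control panel 2 malfunctions}.

7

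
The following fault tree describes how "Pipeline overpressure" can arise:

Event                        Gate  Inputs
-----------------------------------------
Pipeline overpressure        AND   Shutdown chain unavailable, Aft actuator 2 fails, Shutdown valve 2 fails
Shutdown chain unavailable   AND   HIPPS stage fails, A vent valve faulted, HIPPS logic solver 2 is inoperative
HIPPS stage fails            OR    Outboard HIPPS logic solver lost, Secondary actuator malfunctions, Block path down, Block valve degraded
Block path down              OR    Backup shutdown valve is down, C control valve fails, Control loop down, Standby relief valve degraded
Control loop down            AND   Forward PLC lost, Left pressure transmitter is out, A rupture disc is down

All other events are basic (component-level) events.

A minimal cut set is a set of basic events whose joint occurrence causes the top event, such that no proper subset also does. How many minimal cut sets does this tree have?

Control loop down [AND]: one cut set from each child combined → 1 × 1 × 1 = 1 cut set(s).
Block path down [OR]: union of children's cut sets → 4 cut set(s).
HIPPS stage fails [OR]: union of children's cut sets → 7 cut set(s).
Shutdown chain unavailable [AND]: one cut set from each child combined → 7 × 1 × 1 = 7 cut set(s).
Pipeline overpressure [AND]: one cut set from each child combined → 7 × 1 × 1 = 7 cut set(s).
Minimal cut sets: {A vent valve faulted, Aft actuator 2 fails, HIPPS logic solver 2 is inoperative, Outboard HIPPS logic solver lost, Shutdown valve 2 fails}; {A vent valve faulted, Aft actuator 2 fails, HIPPS logic solver 2 is inoperative, Secondary actuator malfunctions, Shutdown valve 2 fails}; {A vent valve faulted, Aft actuator 2 fails, Backup shutdown valve is down, HIPPS logic solver 2 is inoperative, Shutdown valve 2 fails}; {A vent valve faulted, Aft actuator 2 fails, C control valve fails, HIPPS logic solver 2 is inoperative, Shutdown valve 2 fails}; {A rupture disc is down, A vent valve faulted, Aft actuator 2 fails, Forward PLC lost, HIPPS logic solver 2 is inoperative, Left pressure transmitter is out, Shutdown valve 2 fails}; {A vent valve faulted, Aft actuator 2 fails, HIPPS logic solver 2 is inoperative, Shutdown valve 2 fails, Standby relief valve degraded}; {A vent valve faulted, Aft actuator 2 fails, Block valve degraded, HIPPS logic solver 2 is inoperative, Shutdown valve 2 fails}.

7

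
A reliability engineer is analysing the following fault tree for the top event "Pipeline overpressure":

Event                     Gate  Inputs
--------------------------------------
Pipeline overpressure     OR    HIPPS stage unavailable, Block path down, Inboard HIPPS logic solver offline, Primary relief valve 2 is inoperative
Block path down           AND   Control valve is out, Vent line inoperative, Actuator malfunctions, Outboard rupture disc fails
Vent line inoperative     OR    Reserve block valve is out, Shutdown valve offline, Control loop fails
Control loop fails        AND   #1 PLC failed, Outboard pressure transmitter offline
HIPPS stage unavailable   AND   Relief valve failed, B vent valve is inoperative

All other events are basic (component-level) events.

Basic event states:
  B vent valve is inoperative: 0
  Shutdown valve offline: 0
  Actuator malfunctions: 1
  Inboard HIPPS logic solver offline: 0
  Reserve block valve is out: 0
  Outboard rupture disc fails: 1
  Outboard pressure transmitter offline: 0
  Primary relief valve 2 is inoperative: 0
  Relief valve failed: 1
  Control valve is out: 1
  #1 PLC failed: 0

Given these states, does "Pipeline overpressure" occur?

No

HIPPS stage unavailable [AND]: Relief valve failed=occurs, B vent valve is inoperative=not → not all inputs occur → does not occur.
Control loop fails [AND]: #1 PLC failed=not, Outboard pressure transmitter offline=not → not all inputs occur → does not occur.
Vent line inoperative [OR]: Reserve block valve is out=not, Shutdown valve offline=not, Control loop fails=not → no input occurs → does not occur.
Block path down [AND]: Control valve is out=occurs, Vent line inoperative=not, Actuator malfunctions=occurs, Outboard rupture disc fails=occurs → not all inputs occur → does not occur.
Pipeline overpressure [OR]: HIPPS stage unavailable=not, Block path down=not, Inboard HIPPS logic solver offline=not, Primary relief valve 2 is inoperative=not → no input occurs → does not occur.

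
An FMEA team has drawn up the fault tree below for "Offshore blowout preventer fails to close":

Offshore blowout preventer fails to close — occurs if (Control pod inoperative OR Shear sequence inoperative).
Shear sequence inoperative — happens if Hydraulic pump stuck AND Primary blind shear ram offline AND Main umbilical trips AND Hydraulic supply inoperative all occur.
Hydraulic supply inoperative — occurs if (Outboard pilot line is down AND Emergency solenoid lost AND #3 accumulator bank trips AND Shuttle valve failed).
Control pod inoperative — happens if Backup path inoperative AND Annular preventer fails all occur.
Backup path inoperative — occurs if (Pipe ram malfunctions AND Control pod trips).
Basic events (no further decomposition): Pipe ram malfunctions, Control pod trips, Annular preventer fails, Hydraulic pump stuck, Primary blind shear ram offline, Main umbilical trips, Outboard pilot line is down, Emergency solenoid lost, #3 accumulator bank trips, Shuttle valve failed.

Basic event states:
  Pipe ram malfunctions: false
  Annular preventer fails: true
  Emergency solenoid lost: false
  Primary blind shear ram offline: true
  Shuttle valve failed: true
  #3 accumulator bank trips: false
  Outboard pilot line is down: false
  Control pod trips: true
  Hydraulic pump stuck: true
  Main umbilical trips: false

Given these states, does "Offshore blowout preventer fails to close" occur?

No

Backup path inoperative [AND]: Pipe ram malfunctions=not, Control pod trips=occurs → not all inputs occur → does not occur.
Control pod inoperative [AND]: Backup path inoperative=not, Annular preventer fails=occurs → not all inputs occur → does not occur.
Hydraulic supply inoperative [AND]: Outboard pilot line is down=not, Emergency solenoid lost=not, #3 accumulator bank trips=not, Shuttle valve failed=occurs → not all inputs occur → does not occur.
Shear sequence inoperative [AND]: Hydraulic pump stuck=occurs, Primary blind shear ram offline=occurs, Main umbilical trips=not, Hydraulic supply inoperative=not → not all inputs occur → does not occur.
Offshore blowout preventer fails to close [OR]: Control pod inoperative=not, Shear sequence inoperative=not → no input occurs → does not occur.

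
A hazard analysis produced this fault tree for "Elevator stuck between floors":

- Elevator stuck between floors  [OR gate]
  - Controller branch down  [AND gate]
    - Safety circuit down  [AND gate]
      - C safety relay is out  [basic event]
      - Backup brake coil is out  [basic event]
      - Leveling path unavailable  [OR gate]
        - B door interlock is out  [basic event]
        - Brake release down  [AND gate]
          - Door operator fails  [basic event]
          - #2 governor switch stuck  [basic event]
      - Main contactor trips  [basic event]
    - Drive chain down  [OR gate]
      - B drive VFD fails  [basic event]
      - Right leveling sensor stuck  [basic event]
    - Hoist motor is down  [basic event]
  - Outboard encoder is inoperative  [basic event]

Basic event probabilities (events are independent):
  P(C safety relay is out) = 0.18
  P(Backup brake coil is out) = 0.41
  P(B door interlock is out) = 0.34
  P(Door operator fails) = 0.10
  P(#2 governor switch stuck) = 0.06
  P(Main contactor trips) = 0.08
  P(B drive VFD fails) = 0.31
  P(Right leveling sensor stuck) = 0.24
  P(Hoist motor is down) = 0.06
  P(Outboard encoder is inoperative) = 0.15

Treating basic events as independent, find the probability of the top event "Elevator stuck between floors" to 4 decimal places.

0.1500

P(Brake release down) [AND] = 0.10 × 0.06 = 0.006000
P(Leveling path unavailable) [OR] = 1 − (1−0.34) × (1−0.006000) = 0.343960
P(Safety circuit down) [AND] = 0.18 × 0.41 × 0.343960 × 0.08 = 0.002031
P(Drive chain down) [OR] = 1 − (1−0.31) × (1−0.24) = 0.475600
P(Controller branch down) [AND] = 0.002031 × 0.475600 × 0.06 = 0.000058
P(Elevator stuck between floors) [OR] = 1 − (1−0.000058) × (1−0.15) = 0.150049
Rounded to 4 decimal places: P(Elevator stuck between floors) ≈ 0.1500.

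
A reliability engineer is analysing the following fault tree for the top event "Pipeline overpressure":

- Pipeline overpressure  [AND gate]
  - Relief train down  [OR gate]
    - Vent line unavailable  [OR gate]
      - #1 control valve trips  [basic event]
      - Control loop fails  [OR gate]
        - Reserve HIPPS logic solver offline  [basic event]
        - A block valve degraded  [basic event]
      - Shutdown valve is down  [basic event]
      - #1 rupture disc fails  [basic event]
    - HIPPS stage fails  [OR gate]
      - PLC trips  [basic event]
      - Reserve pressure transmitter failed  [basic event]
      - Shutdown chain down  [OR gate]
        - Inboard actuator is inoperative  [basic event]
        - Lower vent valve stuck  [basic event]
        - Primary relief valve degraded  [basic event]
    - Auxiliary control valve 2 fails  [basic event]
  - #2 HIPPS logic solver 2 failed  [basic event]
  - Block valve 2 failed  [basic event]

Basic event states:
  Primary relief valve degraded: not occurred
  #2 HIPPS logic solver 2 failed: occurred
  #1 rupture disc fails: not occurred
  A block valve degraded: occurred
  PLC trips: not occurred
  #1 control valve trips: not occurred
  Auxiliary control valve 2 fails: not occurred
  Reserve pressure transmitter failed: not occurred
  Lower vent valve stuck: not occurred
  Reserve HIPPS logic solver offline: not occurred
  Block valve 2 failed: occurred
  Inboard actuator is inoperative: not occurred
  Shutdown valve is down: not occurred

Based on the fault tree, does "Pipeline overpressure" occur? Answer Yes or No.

Yes

Control loop fails [OR]: Reserve HIPPS logic solver offline=not, A block valve degraded=occurs → at least one input occurs → occurs.
Vent line unavailable [OR]: #1 control valve trips=not, Control loop fails=occurs, Shutdown valve is down=not, #1 rupture disc fails=not → at least one input occurs → occurs.
Shutdown chain down [OR]: Inboard actuator is inoperative=not, Lower vent valve stuck=not, Primary relief valve degraded=not → no input occurs → does not occur.
HIPPS stage fails [OR]: PLC trips=not, Reserve pressure transmitter failed=not, Shutdown chain down=not → no input occurs → does not occur.
Relief train down [OR]: Vent line unavailable=occurs, HIPPS stage fails=not, Auxiliary control valve 2 fails=not → at least one input occurs → occurs.
Pipeline overpressure [AND]: Relief train down=occurs, #2 HIPPS logic solver 2 failed=occurs, Block valve 2 failed=occurs → all inputs occur → occurs.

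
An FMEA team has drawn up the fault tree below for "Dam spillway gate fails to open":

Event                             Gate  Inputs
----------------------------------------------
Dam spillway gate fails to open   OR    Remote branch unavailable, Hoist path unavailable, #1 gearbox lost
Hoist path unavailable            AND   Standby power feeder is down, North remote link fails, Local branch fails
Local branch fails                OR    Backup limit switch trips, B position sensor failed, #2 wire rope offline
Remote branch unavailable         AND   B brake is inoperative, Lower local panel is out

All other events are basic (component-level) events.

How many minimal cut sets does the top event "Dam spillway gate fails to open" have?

5

Remote branch unavailable [AND]: one cut set from each child combined → 1 × 1 = 1 cut set(s).
Local branch fails [OR]: union of children's cut sets → 3 cut set(s).
Hoist path unavailable [AND]: one cut set from each child combined → 1 × 1 × 3 = 3 cut set(s).
Dam spillway gate fails to open [OR]: union of children's cut sets → 5 cut set(s).
Minimal cut sets: {B brake is inoperative, Lower local panel is out}; {Backup limit switch trips, North remote link fails, Standby power feeder is down}; {B position sensor failed, North remote link fails, Standby power feeder is down}; {#2 wire rope offline, North remote link fails, Standby power feeder is down}; {#1 gearbox lost}.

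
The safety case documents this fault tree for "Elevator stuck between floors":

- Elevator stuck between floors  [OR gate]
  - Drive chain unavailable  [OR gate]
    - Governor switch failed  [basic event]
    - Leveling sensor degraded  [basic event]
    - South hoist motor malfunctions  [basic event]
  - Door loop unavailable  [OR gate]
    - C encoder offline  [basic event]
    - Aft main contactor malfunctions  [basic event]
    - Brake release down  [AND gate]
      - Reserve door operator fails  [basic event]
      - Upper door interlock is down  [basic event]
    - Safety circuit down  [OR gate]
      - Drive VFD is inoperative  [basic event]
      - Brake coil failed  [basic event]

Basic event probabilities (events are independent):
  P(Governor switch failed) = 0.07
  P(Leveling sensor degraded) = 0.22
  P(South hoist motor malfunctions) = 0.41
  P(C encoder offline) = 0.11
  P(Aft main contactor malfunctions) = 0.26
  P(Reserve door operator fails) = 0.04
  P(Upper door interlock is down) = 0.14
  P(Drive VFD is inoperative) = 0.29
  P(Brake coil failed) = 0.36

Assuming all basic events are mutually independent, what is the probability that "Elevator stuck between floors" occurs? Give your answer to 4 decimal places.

P(Drive chain unavailable) [OR] = 1 − (1−0.07) × (1−0.22) × (1−0.41) = 0.572014
P(Brake release down) [AND] = 0.04 × 0.14 = 0.005600
P(Safety circuit down) [OR] = 1 − (1−0.29) × (1−0.36) = 0.545600
P(Door loop unavailable) [OR] = 1 − (1−0.11) × (1−0.26) × (1−0.005600) × (1−0.545600) = 0.702408
P(Elevator stuck between floors) [OR] = 1 − (1−0.572014) × (1−0.702408) = 0.872635
Rounded to 4 decimal places: P(Elevator stuck between floors) ≈ 0.8726.

0.8726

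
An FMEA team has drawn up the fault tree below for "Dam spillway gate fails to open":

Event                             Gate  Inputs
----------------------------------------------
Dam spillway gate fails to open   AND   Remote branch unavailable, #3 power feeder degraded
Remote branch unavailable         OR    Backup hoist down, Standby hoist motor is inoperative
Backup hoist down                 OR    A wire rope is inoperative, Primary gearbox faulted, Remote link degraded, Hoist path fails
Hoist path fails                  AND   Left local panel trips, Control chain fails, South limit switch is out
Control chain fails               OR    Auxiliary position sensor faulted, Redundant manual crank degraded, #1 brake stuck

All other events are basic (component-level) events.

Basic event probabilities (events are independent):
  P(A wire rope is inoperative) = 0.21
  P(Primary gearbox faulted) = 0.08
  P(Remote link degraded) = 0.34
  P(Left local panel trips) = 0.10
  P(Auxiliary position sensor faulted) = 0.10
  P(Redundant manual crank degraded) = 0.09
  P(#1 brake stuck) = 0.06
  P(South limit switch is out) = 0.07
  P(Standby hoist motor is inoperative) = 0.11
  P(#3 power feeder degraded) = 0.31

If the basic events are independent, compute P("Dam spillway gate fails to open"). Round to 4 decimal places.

0.1779

P(Control chain fails) [OR] = 1 − (1−0.10) × (1−0.09) × (1−0.06) = 0.230140
P(Hoist path fails) [AND] = 0.10 × 0.230140 × 0.07 = 0.001611
P(Backup hoist down) [OR] = 1 − (1−0.21) × (1−0.08) × (1−0.34) × (1−0.001611) = 0.521085
P(Remote branch unavailable) [OR] = 1 − (1−0.521085) × (1−0.11) = 0.573766
P(Dam spillway gate fails to open) [AND] = 0.573766 × 0.31 = 0.177867
Rounded to 4 decimal places: P(Dam spillway gate fails to open) ≈ 0.1779.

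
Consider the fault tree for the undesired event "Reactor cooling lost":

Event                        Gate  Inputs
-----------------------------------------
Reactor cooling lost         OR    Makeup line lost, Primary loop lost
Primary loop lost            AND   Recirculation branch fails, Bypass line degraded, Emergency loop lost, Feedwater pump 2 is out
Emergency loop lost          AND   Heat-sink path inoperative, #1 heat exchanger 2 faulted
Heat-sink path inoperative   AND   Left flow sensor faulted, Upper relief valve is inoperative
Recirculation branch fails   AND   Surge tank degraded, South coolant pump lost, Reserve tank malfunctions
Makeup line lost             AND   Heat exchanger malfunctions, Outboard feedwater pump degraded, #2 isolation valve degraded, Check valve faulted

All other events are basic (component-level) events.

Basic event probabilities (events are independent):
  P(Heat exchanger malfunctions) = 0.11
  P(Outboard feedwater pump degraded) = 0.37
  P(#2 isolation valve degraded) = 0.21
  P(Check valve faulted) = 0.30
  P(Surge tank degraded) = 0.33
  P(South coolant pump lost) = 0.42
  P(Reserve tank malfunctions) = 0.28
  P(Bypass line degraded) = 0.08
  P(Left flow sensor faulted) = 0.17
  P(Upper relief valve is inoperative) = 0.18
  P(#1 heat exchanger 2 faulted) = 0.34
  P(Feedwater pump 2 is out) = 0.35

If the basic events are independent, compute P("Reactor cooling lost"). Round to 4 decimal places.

P(Makeup line lost) [AND] = 0.11 × 0.37 × 0.21 × 0.30 = 0.002564
P(Recirculation branch fails) [AND] = 0.33 × 0.42 × 0.28 = 0.038808
P(Heat-sink path inoperative) [AND] = 0.17 × 0.18 = 0.030600
P(Emergency loop lost) [AND] = 0.030600 × 0.34 = 0.010404
P(Primary loop lost) [AND] = 0.038808 × 0.08 × 0.010404 × 0.35 = 0.000011
P(Reactor cooling lost) [OR] = 1 − (1−0.002564) × (1−0.000011) = 0.002575
Rounded to 4 decimal places: P(Reactor cooling lost) ≈ 0.0026.

0.0026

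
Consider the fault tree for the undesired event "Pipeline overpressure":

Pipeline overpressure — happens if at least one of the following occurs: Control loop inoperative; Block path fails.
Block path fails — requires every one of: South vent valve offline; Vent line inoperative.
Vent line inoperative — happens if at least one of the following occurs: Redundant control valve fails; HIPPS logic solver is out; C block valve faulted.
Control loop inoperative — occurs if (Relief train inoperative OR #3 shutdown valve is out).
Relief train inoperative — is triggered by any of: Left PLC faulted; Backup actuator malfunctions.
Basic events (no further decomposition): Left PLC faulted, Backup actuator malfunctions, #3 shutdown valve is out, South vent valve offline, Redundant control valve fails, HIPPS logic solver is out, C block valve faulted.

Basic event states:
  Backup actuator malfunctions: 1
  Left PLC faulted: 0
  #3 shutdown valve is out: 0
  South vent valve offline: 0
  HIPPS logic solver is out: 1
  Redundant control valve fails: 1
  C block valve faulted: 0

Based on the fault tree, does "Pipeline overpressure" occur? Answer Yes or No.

Relief train inoperative [OR]: Left PLC faulted=not, Backup actuator malfunctions=occurs → at least one input occurs → occurs.
Control loop inoperative [OR]: Relief train inoperative=occurs, #3 shutdown valve is out=not → at least one input occurs → occurs.
Vent line inoperative [OR]: Redundant control valve fails=occurs, HIPPS logic solver is out=occurs, C block valve faulted=not → at least one input occurs → occurs.
Block path fails [AND]: South vent valve offline=not, Vent line inoperative=occurs → not all inputs occur → does not occur.
Pipeline overpressure [OR]: Control loop inoperative=occurs, Block path fails=not → at least one input occurs → occurs.

Yes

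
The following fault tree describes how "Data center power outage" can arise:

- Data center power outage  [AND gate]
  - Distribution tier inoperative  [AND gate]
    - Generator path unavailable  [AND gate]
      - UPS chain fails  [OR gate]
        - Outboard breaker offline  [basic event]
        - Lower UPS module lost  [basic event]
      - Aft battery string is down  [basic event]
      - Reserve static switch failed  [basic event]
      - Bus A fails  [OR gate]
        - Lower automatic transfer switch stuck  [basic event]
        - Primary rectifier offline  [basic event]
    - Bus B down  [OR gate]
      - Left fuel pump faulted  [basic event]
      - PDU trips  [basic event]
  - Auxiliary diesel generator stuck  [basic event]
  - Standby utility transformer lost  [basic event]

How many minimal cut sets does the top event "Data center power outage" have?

8

UPS chain fails [OR]: union of children's cut sets → 2 cut set(s).
Bus A fails [OR]: union of children's cut sets → 2 cut set(s).
Generator path unavailable [AND]: one cut set from each child combined → 2 × 1 × 1 × 2 = 4 cut set(s).
Bus B down [OR]: union of children's cut sets → 2 cut set(s).
Distribution tier inoperative [AND]: one cut set from each child combined → 4 × 2 = 8 cut set(s).
Data center power outage [AND]: one cut set from each child combined → 8 × 1 × 1 = 8 cut set(s).
Minimal cut sets: {Aft battery string is down, Auxiliary diesel generator stuck, Left fuel pump faulted, Lower automatic transfer switch stuck, Outboard breaker offline, Reserve static switch failed, Standby utility transformer lost}; {Aft battery string is down, Auxiliary diesel generator stuck, Lower automatic transfer switch stuck, Outboard breaker offline, PDU trips, Reserve static switch failed, Standby utility transformer lost}; {Aft battery string is down, Auxiliary diesel generator stuck, Left fuel pump faulted, Outboard breaker offline, Primary rectifier offline, Reserve static switch failed, Standby utility transformer lost}; {Aft battery string is down, Auxiliary diesel generator stuck, Outboard breaker offline, PDU trips, Primary rectifier offline, Reserve static switch failed, Standby utility transformer lost}; {Aft battery string is down, Auxiliary diesel generator stuck, Left fuel pump faulted, Lower UPS module lost, Lower automatic transfer switch stuck, Reserve static switch failed, Standby utility transformer lost}; {Aft battery string is down, Auxiliary diesel generator stuck, Lower UPS module lost, Lower automatic transfer switch stuck, PDU trips, Reserve static switch failed, Standby utility transformer lost}; {Aft battery string is down, Auxiliary diesel generator stuck, Left fuel pump faulted, Lower UPS module lost, Primary rectifier offline, Reserve static switch failed, Standby utility transformer lost}; {Aft battery string is down, Auxiliary diesel generator stuck, Lower UPS module lost, PDU trips, Primary rectifier offline, Reserve static switch failed, Standby utility transformer lost}.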